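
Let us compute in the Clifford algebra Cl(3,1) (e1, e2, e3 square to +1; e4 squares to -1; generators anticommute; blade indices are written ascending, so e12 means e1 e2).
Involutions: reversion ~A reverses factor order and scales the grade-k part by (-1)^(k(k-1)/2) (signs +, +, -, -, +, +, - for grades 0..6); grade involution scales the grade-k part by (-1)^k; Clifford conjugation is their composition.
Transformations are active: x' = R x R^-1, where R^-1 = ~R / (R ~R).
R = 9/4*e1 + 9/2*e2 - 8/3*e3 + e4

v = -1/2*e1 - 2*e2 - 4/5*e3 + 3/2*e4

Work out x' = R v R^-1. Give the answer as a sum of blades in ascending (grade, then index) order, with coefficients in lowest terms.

~R = 9/4*e1 + 9/2*e2 - 8/3*e3 + e4, and R ~R = 4525/144, so R^-1 = ~R / (4525/144).
R v = -1139/120 - 9/4*e12 - 47/15*e13 + 31/8*e14 - 134/15*e23 + 35/4*e24 - 16/5*e34
Answer: -38881/45250*e1 - 16256/22625*e2 + 54548/22625*e3 - 95211/45250*e4


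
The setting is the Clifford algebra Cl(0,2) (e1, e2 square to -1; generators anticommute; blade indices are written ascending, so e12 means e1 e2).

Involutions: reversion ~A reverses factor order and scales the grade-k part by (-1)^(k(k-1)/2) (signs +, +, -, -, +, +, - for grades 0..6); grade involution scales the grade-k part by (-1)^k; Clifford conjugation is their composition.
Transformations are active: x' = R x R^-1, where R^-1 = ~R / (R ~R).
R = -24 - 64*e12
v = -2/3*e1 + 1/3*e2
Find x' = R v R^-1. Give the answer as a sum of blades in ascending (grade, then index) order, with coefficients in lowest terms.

~R = -24 + 64*e12, and R ~R = 4672, so R^-1 = ~R / (4672).
R v = 112/3*e1 + 104/3*e2
Answer: 62/219*e1 - 151/219*e2


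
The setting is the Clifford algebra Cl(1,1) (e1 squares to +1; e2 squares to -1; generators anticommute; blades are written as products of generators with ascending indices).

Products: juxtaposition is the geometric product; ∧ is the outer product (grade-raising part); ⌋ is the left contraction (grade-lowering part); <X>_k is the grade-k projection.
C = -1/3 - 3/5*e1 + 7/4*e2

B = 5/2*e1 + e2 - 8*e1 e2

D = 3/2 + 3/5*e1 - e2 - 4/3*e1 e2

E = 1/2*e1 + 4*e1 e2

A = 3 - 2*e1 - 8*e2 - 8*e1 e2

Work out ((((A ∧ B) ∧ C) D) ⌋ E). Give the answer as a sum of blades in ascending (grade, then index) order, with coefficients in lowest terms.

step 1: 15/2*e1 + 3*e2 - 6*e1 e2
step 2: -5/2*e1 - e2 + 677/40*e1 e2
step 3: -376/15 + 1741/120*e1 - 4993/600*e2 + 2279/80*e1 e2
step 4: 29089/240 - 2291/50*e1 + 1741/30*e2 - 1504/15*e1 e2
Answer: 29089/240 - 2291/50*e1 + 1741/30*e2 - 1504/15*e1 e2


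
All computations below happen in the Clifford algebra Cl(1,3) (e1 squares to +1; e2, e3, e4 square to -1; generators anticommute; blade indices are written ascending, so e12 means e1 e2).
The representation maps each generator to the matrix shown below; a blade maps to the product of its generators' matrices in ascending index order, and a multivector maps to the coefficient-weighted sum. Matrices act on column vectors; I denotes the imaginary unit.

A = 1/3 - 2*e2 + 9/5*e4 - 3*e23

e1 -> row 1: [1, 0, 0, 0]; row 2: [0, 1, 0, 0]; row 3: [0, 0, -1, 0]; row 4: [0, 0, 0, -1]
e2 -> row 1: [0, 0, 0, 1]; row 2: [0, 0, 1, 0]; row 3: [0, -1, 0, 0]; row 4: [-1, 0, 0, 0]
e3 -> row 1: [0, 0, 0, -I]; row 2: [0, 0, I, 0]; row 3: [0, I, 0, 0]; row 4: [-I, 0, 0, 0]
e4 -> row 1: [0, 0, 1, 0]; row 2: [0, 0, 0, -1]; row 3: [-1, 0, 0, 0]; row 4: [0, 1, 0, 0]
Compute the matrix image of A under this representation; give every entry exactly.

Bivector images (products of the table entries): rho(e23) = rho(e2)rho(e3) = row 1: [-I, 0, 0, 0]; row 2: [0, I, 0, 0]; row 3: [0, 0, -I, 0]; row 4: [0, 0, 0, I].
M = (1/3)*1 + (-2)*rho(e2) + (9/5)*rho(e4) + (-3)*rho(e23), summed entrywise (1 is the identity matrix):
Answer: row 1: [1/3 + 3*I, 0, 9/5, -2]; row 2: [0, 1/3 - 3*I, -2, -9/5]; row 3: [-9/5, 2, 1/3 + 3*I, 0]; row 4: [2, 9/5, 0, 1/3 - 3*I]


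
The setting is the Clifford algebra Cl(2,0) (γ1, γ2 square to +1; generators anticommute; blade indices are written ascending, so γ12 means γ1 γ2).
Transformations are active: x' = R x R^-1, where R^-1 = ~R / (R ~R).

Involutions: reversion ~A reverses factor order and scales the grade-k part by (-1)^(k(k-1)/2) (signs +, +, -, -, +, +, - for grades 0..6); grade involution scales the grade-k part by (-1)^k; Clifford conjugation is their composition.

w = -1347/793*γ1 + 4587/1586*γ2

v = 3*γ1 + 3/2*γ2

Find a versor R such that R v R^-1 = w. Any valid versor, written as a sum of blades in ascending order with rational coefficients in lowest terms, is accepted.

Equal squares first: v^2 = w^2 = 45/4. Then v + w = 1032/793*γ1 + 3483/793*γ2 is a versor taking v to w, provided it is invertible.
Answer: 1032/793*γ1 + 3483/793*γ2


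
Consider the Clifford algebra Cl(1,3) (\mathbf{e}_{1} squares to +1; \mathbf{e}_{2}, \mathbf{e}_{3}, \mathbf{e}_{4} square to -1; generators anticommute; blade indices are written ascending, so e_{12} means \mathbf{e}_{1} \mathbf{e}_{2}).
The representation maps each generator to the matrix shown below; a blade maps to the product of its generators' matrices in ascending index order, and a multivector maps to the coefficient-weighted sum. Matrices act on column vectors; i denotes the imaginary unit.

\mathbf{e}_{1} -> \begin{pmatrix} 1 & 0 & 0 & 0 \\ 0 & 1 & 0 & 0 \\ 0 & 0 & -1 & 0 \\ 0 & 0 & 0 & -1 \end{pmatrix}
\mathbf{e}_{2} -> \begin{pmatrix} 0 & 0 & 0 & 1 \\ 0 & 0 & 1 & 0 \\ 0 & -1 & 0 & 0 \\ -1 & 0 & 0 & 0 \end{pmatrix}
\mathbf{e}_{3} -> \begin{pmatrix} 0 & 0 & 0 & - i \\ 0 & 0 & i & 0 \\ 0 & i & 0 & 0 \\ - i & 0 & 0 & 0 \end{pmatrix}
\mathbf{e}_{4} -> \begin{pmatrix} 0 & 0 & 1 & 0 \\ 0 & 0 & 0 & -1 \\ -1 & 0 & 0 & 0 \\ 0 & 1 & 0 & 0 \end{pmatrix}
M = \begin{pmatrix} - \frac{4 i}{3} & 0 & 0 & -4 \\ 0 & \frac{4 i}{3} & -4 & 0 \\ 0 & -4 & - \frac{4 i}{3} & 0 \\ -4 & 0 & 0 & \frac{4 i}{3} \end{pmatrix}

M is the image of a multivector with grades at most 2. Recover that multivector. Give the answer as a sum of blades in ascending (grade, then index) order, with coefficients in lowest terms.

Method: the blade images are trace-orthogonal — tr(rho(e_A) rho(e_B)^-1) = 4 if A = B and 0 otherwise — and rho(e_A)^-1 = (e_A)^2 * rho(e_A) with (e_A)^2 = +1 or -1, so the coefficient of e_A in the preimage is (e_A)^2 * tr(M rho(e_A))/4.
Nonzero projections over blades of grade <= 2: e_{12}: (e_{12})^2 = +1, tr(M rho(e_{12})) = -16, coefficient -4; e_{23}: (e_{23})^2 = -1, tr(M rho(e_{23})) = - \frac{16}{3}, coefficient \frac{4}{3}. Every other blade of grade <= 2 projects to 0.
Answer: -4 e_{12} + \frac{4}{3} e_{23}


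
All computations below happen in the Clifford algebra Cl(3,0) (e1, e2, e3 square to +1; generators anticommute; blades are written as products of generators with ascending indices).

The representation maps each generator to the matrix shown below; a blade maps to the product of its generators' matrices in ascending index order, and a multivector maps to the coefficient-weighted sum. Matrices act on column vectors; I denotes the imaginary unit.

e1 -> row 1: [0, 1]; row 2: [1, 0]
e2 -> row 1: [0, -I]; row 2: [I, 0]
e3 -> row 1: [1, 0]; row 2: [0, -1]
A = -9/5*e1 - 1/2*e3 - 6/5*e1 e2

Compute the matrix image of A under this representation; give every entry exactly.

Bivector images (products of the table entries): rho(e1 e2) = rho(e1)rho(e2) = row 1: [I, 0]; row 2: [0, -I].
M = (-9/5)*rho(e1) + (-1/2)*rho(e3) + (-6/5)*rho(e1 e2), summed entrywise:
Answer: row 1: [-1/2 - 6*I/5, -9/5]; row 2: [-9/5, 1/2 + 6*I/5]


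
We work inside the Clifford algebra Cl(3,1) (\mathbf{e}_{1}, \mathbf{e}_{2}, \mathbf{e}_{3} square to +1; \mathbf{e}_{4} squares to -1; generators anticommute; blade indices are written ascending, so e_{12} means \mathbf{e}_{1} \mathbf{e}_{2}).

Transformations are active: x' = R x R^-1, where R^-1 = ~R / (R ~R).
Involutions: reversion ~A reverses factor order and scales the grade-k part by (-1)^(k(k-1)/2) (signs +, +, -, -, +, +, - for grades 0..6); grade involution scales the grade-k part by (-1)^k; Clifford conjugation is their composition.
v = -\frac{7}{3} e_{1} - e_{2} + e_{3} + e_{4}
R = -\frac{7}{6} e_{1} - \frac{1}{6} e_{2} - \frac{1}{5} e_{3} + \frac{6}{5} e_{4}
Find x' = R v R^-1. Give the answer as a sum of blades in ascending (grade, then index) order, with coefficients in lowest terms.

~R = -\frac{7}{6} e_{1} - \frac{1}{6} e_{2} - \frac{1}{5} e_{3} + \frac{6}{5} e_{4}, and R ~R = -\frac{1}{90}, so R^-1 = ~R / (-\frac{1}{90}).
R v = \frac{67}{45} + \frac{7}{9} e_{12} - \frac{49}{30} e_{13} + \frac{49}{30} e_{14} - \frac{11}{30} e_{23} + \frac{31}{30} e_{24} - \frac{7}{5} e_{34}
Answer: 315 e_{1} + \frac{137}{3} e_{2} + \frac{263}{5} e_{3} - \frac{1613}{5} e_{4}


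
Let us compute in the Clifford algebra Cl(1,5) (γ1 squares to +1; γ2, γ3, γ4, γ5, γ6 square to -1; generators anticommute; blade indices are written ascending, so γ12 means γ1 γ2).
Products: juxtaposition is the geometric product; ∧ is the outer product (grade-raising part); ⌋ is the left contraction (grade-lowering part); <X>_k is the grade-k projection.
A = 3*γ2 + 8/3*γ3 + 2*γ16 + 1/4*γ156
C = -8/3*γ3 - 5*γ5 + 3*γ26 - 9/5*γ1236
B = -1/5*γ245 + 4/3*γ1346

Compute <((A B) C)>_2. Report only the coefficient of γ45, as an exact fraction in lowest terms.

step 1: 8/3*γ34 + 3/5*γ45 + 32/9*γ146 - 1/3*γ345 - 1/20*γ1246 + 8/15*γ2345 - 4*γ12346 + 2/5*γ12456
step 2: 139/45*γ4 - 3/20*γ14 - 527/300*γ34 - 8/9*γ45 - 32/3*γ124 + 12*γ134 - 6/5*γ145 + 136/15*γ234 + 64/45*γ245 - 1174/75*γ345 - 262/15*γ1246 - 256/27*γ1346 + 4216/225*γ1456 + 8*γ2346 + 9/5*γ2456 + 8/5*γ3456 + 2/15*γ12346 - 17/20*γ12456 + γ23456 - 1501/75*γ123456
step 3: -3/20*γ14 - 527/300*γ34 - 8/9*γ45
Answer: -8/9


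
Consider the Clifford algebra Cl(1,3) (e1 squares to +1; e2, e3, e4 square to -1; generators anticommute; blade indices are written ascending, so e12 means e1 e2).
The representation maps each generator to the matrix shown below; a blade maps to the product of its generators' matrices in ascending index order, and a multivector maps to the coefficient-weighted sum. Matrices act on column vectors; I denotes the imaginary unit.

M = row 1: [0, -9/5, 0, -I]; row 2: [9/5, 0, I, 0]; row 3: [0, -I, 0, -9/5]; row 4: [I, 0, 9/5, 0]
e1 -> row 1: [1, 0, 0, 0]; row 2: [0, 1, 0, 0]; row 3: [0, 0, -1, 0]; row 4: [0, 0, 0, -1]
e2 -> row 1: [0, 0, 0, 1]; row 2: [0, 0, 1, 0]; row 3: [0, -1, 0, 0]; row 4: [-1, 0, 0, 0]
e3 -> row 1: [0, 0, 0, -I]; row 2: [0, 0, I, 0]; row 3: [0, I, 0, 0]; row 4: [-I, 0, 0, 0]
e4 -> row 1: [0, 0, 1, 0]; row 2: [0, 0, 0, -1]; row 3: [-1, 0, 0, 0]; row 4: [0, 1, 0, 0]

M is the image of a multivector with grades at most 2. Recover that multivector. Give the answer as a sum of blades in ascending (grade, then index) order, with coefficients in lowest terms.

Method: the blade images are trace-orthogonal — tr(rho(e_A) rho(e_B)^-1) = 4 if A = B and 0 otherwise — and rho(e_A)^-1 = (e_A)^2 * rho(e_A) with (e_A)^2 = +1 or -1, so the coefficient of e_A in the preimage is (e_A)^2 * tr(M rho(e_A))/4.
Nonzero projections over blades of grade <= 2: e13: (e13)^2 = +1, tr(M rho(e13)) = 4, coefficient 1; e24: (e24)^2 = -1, tr(M rho(e24)) = 36/5, coefficient -9/5. Every other blade of grade <= 2 projects to 0.
Answer: e13 - 9/5*e24


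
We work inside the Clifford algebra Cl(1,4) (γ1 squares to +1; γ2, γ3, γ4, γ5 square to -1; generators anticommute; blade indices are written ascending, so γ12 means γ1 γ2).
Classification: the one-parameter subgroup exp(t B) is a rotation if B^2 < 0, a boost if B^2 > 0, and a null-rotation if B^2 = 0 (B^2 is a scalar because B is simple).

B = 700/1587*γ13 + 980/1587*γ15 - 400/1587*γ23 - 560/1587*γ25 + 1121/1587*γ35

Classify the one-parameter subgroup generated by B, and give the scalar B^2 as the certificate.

B^2 term by term: the squares give (700/1587)^2*(γ13)^2 + (980/1587)^2*(γ15)^2 + (-400/1587)^2*(γ23)^2 + (-560/1587)^2*(γ25)^2 + (1121/1587)^2*(γ35)^2 = 490000/2518569*(+1) + 960400/2518569*(+1) + 160000/2518569*(-1) + 313600/2518569*(-1) + 1256641/2518569*(-1) = -1/9 (each basis 2-blade squares to minus the product of its generators' squares); cross terms between blades sharing an index anticommute and cancel; the commuting (index-disjoint) pairs give grade-4 terms 2*c*c'*(blade product), which cancel blade by blade — γ1235: 784000/2518569 - 784000/2518569 = 0 — confirming B is simple. So B^2 = -1/9.
Answer: rotation, certificate B^2 = -1/9. The invariant at work: B^2 = -1/9 is unchanged by conjugation, hence its sign classifies the subgroup whatever basis B is written in.


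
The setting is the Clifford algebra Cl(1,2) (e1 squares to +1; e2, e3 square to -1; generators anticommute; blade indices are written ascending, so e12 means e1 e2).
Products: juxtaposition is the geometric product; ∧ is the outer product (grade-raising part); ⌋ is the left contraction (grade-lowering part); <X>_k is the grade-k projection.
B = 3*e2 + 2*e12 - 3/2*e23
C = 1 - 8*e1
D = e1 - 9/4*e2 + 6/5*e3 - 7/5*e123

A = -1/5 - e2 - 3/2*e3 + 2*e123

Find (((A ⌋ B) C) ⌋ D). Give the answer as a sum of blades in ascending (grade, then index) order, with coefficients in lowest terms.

step 1: 3 - 2*e1 + 33/20*e2 - 3/2*e3 - 2/5*e12 + 3/10*e23
step 2: 19 - 26*e1 - 31/20*e2 - 3/2*e3 + 64/5*e12 - 12*e13 + 3/10*e23 - 12/5*e123
step 3: -12419/400 + 971/50*e1 - 1191/20*e2 + 122/25*e3 - 21/10*e12 + 217/100*e13 + 182/5*e23 - 133/5*e123
Answer: -12419/400 + 971/50*e1 - 1191/20*e2 + 122/25*e3 - 21/10*e12 + 217/100*e13 + 182/5*e23 - 133/5*e123


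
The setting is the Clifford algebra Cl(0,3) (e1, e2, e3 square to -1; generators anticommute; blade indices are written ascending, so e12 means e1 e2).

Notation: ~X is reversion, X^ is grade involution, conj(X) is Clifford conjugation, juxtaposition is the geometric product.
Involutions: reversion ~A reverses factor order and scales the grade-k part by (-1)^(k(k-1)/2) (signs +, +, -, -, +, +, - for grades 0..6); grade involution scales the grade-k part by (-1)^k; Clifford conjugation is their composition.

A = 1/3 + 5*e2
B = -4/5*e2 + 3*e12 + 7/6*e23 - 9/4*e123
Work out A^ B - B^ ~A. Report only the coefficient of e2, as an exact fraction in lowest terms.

first term: -4 - 15*e1 - 4/15*e2 + 35/6*e3 + e12 + 45/4*e13 + 7/18*e23 - 3/4*e123
second term: -4 - 15*e1 + 4/15*e2 + 35/6*e3 + e12 + 45/4*e13 + 7/18*e23 + 3/4*e123
Answer: -8/15


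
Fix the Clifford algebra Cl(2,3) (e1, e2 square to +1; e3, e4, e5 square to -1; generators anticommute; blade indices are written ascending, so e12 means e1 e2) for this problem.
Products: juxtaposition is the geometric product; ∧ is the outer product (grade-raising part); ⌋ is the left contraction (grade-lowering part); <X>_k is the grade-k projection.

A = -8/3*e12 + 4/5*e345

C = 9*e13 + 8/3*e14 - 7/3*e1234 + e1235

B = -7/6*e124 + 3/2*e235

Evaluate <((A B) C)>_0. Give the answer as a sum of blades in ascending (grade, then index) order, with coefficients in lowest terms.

step 1: -28/9*e4 - 6/5*e24 - 4*e135 - 14/15*e1235
step 2: -14/15 - 224/27*e1 + 4*e2 - 36*e5 + 16/5*e12 - 14/5*e13 + 42/5*e25 + 98/45*e45 + 196/27*e123 - 28*e134 - 28/3*e245 + 32/3*e345 + 54/5*e1234 - 6/5*e1345 - 112/45*e2345 + 28/9*e12345
step 3: -14/15
Answer: -14/15


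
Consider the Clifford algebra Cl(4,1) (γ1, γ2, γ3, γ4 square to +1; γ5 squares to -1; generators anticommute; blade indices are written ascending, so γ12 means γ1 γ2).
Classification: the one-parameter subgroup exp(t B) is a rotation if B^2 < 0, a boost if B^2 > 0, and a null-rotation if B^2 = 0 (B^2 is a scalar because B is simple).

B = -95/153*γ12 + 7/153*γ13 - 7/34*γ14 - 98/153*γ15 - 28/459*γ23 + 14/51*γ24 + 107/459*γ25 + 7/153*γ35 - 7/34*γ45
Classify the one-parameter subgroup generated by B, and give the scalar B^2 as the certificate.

B^2 term by term: the squares give (-95/153)^2*(γ12)^2 + (7/153)^2*(γ13)^2 + (-7/34)^2*(γ14)^2 + (-98/153)^2*(γ15)^2 + (-28/459)^2*(γ23)^2 + (14/51)^2*(γ24)^2 + (107/459)^2*(γ25)^2 + (7/153)^2*(γ35)^2 + (-7/34)^2*(γ45)^2 = 9025/23409*(-1) + 49/23409*(-1) + 49/1156*(-1) + 9604/23409*(+1) + 784/210681*(-1) + 196/2601*(-1) + 11449/210681*(+1) + 49/23409*(+1) + 49/1156*(+1) = 0 (each basis 2-blade squares to minus the product of its generators' squares); cross terms between blades sharing an index anticommute and cancel; the commuting (index-disjoint) pairs give grade-4 terms 2*c*c'*(blade product), which cancel blade by blade — γ1234: -196/7803 + 196/7803 = 0; γ1235: -1330/23409 - 1498/70227 + 5488/70227 = 0; γ1245: 665/2601 + 749/7803 - 2744/7803 = 0; γ1345: -49/2601 + 49/2601 = 0; γ2345: 196/7803 - 196/7803 = 0 — confirming B is simple. So B^2 = 0.
Answer: null-rotation, certificate B^2 = 0. Note: conjugating B changes its blade decomposition but never the scalar B^2 = 0, whose sign settles the classification.


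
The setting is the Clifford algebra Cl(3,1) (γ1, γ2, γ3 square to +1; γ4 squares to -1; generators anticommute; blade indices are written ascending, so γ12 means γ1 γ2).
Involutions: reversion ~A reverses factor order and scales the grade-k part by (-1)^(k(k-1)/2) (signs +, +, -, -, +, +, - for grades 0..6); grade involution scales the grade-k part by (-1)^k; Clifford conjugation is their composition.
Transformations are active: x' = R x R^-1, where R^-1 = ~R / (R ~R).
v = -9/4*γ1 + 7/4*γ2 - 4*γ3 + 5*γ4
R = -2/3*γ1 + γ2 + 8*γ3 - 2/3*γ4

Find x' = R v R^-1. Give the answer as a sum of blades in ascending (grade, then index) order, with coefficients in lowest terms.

~R = -2/3*γ1 + γ2 + 8*γ3 - 2/3*γ4, and R ~R = 65, so R^-1 = ~R / (65).
R v = -305/12 + 13/12*γ12 + 62/3*γ13 - 29/6*γ14 - 18*γ23 + 37/6*γ24 + 112/3*γ34
Answer: 1297/468*γ1 - 395/156*γ2 - 88/39*γ3 - 524/117*γ4


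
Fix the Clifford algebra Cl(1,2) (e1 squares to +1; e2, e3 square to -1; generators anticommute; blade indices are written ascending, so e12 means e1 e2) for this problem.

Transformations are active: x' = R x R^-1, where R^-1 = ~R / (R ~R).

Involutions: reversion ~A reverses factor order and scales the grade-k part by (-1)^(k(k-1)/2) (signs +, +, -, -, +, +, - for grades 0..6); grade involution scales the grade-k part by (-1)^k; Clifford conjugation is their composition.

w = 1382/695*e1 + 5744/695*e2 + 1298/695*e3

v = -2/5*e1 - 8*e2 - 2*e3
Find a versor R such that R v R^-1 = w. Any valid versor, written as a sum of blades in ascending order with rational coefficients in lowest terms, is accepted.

Reasoning: v^2 = w^2 = -1696/25 since conjugation preserves the quadratic form; R = v + w = 1104/695*e1 + 184/695*e2 - 92/695*e3 is then valid when invertible, keeping its own part and reversing (v - w)/2.
Answer: 1104/695*e1 + 184/695*e2 - 92/695*e3


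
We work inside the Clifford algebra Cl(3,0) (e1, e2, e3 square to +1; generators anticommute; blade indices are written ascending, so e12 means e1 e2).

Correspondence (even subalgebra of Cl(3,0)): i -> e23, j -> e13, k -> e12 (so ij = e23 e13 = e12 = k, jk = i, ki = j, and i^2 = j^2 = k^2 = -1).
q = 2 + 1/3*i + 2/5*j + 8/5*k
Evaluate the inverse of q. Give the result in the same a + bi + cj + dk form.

In blades: q = 2 + 8/5*e12 + 2/5*e13 + 1/3*e23.
With qbar = 2 - 8/5*e12 - 2/5*e13 - 1/3*e23 (scalar fixed, mapped units negated), q qbar = 1537/225 (the sum of squared coefficients), so q^-1 = qbar / (1537/225) = 450/1537 - 360/1537*e12 - 90/1537*e13 - 75/1537*e23; translating back:
Answer: 450/1537 - 75/1537*i - 90/1537*j - 360/1537*k


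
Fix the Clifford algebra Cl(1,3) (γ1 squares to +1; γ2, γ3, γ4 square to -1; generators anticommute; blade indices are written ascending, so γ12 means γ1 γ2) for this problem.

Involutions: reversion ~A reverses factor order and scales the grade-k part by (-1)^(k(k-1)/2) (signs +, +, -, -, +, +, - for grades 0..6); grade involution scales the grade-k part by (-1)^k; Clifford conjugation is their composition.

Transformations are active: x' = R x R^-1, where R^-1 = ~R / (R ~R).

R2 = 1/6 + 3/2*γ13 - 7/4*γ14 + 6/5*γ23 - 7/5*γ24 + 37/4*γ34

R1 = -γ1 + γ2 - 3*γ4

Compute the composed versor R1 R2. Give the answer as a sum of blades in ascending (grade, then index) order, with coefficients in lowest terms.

Distribute over the terms of R1 (each basis-blade product reordered to ascending indices, repeated generators contracted through their squares):
(-γ1) R2 = -1/6*γ1 - 3/2*γ3 + 7/4*γ4 - 6/5*γ123 + 7/5*γ124 - 37/4*γ134
(γ2) R2 = 1/6*γ2 - 6/5*γ3 + 7/5*γ4 - 3/2*γ123 + 7/4*γ124 + 37/4*γ234
(-3*γ4) R2 = 21/4*γ1 + 21/5*γ2 - 111/4*γ3 - 1/2*γ4 - 9/2*γ134 - 18/5*γ234
Summing the partial products and collecting blades:
Answer: 61/12*γ1 + 131/30*γ2 - 609/20*γ3 + 53/20*γ4 - 27/10*γ123 + 63/20*γ124 - 55/4*γ134 + 113/20*γ234


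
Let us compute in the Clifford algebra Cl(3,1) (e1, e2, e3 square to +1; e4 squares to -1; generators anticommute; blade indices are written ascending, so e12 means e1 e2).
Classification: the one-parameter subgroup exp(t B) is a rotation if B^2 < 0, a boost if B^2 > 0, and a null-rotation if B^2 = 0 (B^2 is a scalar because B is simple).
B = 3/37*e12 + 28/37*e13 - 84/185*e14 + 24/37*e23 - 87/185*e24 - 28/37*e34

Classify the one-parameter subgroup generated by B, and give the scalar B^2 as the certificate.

B^2 term by term: the squares give (3/37)^2*(e12)^2 + (28/37)^2*(e13)^2 + (-84/185)^2*(e14)^2 + (24/37)^2*(e23)^2 + (-87/185)^2*(e24)^2 + (-28/37)^2*(e34)^2 = 9/1369*(-1) + 784/1369*(-1) + 7056/34225*(+1) + 576/1369*(-1) + 7569/34225*(+1) + 784/1369*(+1) = 0 (each basis 2-blade squares to minus the product of its generators' squares); cross terms between blades sharing an index anticommute and cancel; the commuting (index-disjoint) pairs give grade-4 terms 2*c*c'*(blade product), which cancel blade by blade — e1234: -168/1369 + 4872/6845 - 4032/6845 = 0 — confirming B is simple. So B^2 = 0.
Answer: null-rotation, certificate B^2 = 0. One invariant decides it: the square 0 survives every conjugation, and its sign is exactly the classification.


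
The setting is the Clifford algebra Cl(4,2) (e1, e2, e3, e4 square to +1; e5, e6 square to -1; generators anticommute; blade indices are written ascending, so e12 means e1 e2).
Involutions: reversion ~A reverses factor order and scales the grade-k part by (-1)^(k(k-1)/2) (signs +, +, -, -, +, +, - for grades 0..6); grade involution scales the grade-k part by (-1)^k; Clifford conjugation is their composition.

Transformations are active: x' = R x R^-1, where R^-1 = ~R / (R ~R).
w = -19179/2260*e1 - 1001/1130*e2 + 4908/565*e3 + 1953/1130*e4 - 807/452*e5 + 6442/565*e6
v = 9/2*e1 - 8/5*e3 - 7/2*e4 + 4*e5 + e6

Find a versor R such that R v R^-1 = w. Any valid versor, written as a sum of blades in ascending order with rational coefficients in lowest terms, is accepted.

Sketch: the shared square 903/50 makes R = v + w = -9009/2260*e1 - 1001/1130*e2 + 4004/565*e3 - 1001/565*e4 + 1001/452*e5 + 7007/565*e6 the natural versor; its sandwich fixes that direction, negates (v - w)/2, and sends v to w.
Answer: -9009/2260*e1 - 1001/1130*e2 + 4004/565*e3 - 1001/565*e4 + 1001/452*e5 + 7007/565*e6


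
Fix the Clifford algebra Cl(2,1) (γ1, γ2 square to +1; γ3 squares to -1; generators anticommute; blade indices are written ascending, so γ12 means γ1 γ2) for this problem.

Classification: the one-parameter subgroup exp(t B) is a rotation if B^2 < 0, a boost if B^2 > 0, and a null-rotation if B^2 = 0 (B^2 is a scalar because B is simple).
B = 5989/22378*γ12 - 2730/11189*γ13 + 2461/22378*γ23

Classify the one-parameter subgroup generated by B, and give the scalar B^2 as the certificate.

B^2 term by term: the squares give (5989/22378)^2*(γ12)^2 + (-2730/11189)^2*(γ13)^2 + (2461/22378)^2*(γ23)^2 = 35868121/500774884*(-1) + 7452900/125193721*(+1) + 6056521/500774884*(+1) = 0 (each basis 2-blade squares to minus the product of its generators' squares); cross terms between blades sharing an index anticommute and cancel. So B^2 = 0.
Answer: null-rotation, certificate B^2 = 0. B^2 = 0 is basis-independent, so its sign is the whole story.


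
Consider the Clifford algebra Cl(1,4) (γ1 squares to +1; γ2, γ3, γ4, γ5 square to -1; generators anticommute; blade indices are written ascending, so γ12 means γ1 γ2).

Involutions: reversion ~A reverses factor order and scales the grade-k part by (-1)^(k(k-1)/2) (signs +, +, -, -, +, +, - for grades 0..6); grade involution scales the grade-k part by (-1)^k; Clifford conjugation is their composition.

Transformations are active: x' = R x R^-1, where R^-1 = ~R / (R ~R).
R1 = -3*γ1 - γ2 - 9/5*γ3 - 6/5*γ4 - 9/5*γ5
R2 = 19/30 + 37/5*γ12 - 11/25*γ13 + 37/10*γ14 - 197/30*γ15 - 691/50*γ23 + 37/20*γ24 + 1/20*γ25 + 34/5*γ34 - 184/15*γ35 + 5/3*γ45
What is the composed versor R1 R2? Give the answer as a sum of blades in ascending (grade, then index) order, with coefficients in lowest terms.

Distribute over the terms of R1 (each basis-blade product reordered to ascending indices, repeated generators contracted through their squares):
(-3*γ1) R2 = -19/10*γ1 - 111/5*γ2 + 33/25*γ3 - 111/10*γ4 + 197/10*γ5 + 2073/50*γ123 - 111/20*γ124 - 3/20*γ125 - 102/5*γ134 + 184/5*γ135 - 5*γ145
(-γ2) R2 = -37/5*γ1 - 19/30*γ2 - 691/50*γ3 + 37/20*γ4 + 1/20*γ5 - 11/25*γ123 + 37/10*γ124 - 197/30*γ125 - 34/5*γ234 + 184/15*γ235 - 5/3*γ245
(-9/5*γ3) R2 = 99/125*γ1 + 6219/250*γ2 - 57/50*γ3 + 306/25*γ4 - 552/25*γ5 - 333/25*γ123 + 333/50*γ134 - 591/50*γ135 + 333/100*γ234 + 9/100*γ235 - 3*γ345
(-6/5*γ4) R2 = -111/25*γ1 - 111/50*γ2 - 204/25*γ3 - 19/25*γ4 + 2*γ5 - 222/25*γ124 + 66/125*γ134 - 197/25*γ145 + 2073/125*γ234 + 3/50*γ245 - 368/25*γ345
(-9/5*γ5) R2 = 591/50*γ1 - 9/100*γ2 + 552/25*γ3 - 3*γ4 - 57/50*γ5 - 333/25*γ125 + 99/125*γ135 - 333/50*γ145 + 6219/250*γ235 - 333/100*γ245 - 306/25*γ345
Summing the partial products and collecting blades:
Answer: -141/125*γ1 - 401/1500*γ2 + 7/25*γ3 - 77/100*γ4 - 147/100*γ5 + 277/10*γ123 - 1073/100*γ124 - 6011/300*γ125 - 3303/250*γ134 + 6443/250*γ135 - 977/50*γ145 + 6557/500*γ234 + 55849/1500*γ235 - 1481/300*γ245 - 749/25*γ345


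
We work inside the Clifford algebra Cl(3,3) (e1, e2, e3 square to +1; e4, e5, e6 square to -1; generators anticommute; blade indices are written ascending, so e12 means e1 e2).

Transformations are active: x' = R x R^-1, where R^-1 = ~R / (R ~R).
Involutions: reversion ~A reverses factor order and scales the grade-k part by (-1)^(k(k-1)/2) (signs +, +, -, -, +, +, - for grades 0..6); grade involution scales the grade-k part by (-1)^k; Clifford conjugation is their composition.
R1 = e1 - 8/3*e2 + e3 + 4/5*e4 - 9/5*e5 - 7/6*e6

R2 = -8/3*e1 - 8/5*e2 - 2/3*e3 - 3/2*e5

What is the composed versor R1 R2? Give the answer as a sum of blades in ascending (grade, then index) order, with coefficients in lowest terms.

Distribute over the terms of R2 (each basis-blade product reordered to ascending indices, repeated generators contracted through their squares):
R1 (-8/3*e1) = -8/3 - 64/9*e12 + 8/3*e13 + 32/15*e14 - 24/5*e15 - 28/9*e16
R1 (-8/5*e2) = 64/15 - 8/5*e12 + 8/5*e23 + 32/25*e24 - 72/25*e25 - 28/15*e26
R1 (-2/3*e3) = -2/3 - 2/3*e13 + 16/9*e23 + 8/15*e34 - 6/5*e35 - 7/9*e36
R1 (-3/2*e5) = -27/10 - 3/2*e15 + 4*e25 - 3/2*e35 - 6/5*e45 - 7/4*e56
Summing the partial products and collecting blades:
Answer: -53/30 - 392/45*e12 + 2*e13 + 32/15*e14 - 63/10*e15 - 28/9*e16 + 152/45*e23 + 32/25*e24 + 28/25*e25 - 28/15*e26 + 8/15*e34 - 27/10*e35 - 7/9*e36 - 6/5*e45 - 7/4*e56


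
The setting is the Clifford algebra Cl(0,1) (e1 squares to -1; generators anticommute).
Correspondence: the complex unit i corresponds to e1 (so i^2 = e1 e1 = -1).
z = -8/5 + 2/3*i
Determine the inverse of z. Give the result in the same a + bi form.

In blades: z = -8/5 + 2/3*e1.
With qbar = -8/5 - 2/3*e1 (scalar fixed, mapped units negated), z qbar = 676/225 (the sum of squared coefficients), so z^-1 = qbar / (676/225) = -90/169 - 75/338*e1; translating back:
Answer: -90/169 - 75/338*i


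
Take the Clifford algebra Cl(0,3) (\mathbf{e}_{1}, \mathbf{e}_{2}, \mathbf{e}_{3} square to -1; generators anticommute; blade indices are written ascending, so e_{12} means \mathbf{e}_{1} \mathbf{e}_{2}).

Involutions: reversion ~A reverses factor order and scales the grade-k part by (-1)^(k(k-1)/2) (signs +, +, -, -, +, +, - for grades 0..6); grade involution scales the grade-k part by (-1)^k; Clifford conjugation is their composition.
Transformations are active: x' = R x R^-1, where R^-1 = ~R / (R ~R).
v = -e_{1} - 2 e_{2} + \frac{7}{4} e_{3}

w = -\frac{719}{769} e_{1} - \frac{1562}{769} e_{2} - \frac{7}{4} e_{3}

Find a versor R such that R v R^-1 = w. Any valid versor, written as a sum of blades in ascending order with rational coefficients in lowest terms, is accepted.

Since q(v) = q(w) = -\frac{129}{16}, the sum R = v + w = -\frac{1488}{769} e_{1} - \frac{3100}{769} e_{2} does the job whenever invertible.
Answer: -\frac{1488}{769} e_{1} - \frac{3100}{769} e_{2}


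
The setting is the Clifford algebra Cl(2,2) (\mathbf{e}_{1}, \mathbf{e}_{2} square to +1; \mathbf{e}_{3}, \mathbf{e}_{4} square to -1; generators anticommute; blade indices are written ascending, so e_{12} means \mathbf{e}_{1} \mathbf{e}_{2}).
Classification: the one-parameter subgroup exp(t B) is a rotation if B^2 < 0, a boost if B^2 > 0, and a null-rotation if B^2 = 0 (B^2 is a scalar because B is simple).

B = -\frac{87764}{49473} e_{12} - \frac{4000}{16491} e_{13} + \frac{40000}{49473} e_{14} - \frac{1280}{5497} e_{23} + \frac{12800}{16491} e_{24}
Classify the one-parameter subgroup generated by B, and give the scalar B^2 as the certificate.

B^2 term by term: the squares give (-\frac{87764}{49473})^2*(e_{12})^2 + (-\frac{4000}{16491})^2*(e_{13})^2 + (\frac{40000}{49473})^2*(e_{14})^2 + (-\frac{1280}{5497})^2*(e_{23})^2 + (\frac{12800}{16491})^2*(e_{24})^2 = \frac{7702519696}{2447577729}*(-1) + \frac{16000000}{271953081}*(+1) + \frac{1600000000}{2447577729}*(+1) + \frac{1638400}{30217009}*(+1) + \frac{163840000}{271953081}*(+1) = -\frac{16}{9} (each basis 2-blade squares to minus the product of its generators' squares); cross terms between blades sharing an index anticommute and cancel; the commuting (index-disjoint) pairs give grade-4 terms 2*c*c'*(blade product), which cancel blade by blade — e_{1234}: \frac{102400000}{271953081} - \frac{102400000}{271953081} = 0 — confirming B is simple. So B^2 = -\frac{16}{9}.
Answer: rotation, certificate B^2 = -\frac{16}{9}. Why this suffices: the scalar -\frac{16}{9} survives any versor conjugation, so its sign alone determines the class however B is presented.


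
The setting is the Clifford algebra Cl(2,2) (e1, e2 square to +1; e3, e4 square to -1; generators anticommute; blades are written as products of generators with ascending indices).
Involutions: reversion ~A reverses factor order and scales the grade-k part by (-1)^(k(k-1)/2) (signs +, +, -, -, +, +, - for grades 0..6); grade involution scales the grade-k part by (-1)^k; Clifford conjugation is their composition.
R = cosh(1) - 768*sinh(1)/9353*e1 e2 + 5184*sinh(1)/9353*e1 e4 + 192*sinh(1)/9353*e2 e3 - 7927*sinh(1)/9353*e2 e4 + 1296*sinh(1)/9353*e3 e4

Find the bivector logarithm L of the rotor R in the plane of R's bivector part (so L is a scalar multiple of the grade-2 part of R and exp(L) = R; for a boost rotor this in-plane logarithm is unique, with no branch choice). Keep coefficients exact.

The scalar part of R is cosh(1), so cosh pins the rapidity up to sign — the sign comes from the bivector part; dividing that part by sinh of the rapidity yields the plane, and the in-plane L = rapidity * plane is unique because the two sign choices cancel.
Concretely: cosh(rapidity) = cosh(1) gives rapidity = ±1, and since rapidity/sinh(rapidity) is even the sign is immaterial: L = (rapidity/sinh(rapidity)) * <R>_2 = (1/sinh(1)) * <R>_2.
Answer: -768/9353*e1 e2 + 5184/9353*e1 e4 + 192/9353*e2 e3 - 7927/9353*e2 e4 + 1296/9353*e3 e4


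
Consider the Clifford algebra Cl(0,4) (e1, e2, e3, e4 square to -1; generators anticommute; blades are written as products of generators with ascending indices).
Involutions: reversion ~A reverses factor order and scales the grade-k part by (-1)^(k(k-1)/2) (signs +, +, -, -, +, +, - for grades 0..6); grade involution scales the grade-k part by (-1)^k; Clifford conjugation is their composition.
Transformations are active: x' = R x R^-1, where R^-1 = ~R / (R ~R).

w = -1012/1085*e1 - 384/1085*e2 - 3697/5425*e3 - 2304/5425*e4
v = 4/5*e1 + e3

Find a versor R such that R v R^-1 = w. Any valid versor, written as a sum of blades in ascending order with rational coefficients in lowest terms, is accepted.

Sketch: the shared square -41/25 makes R = v + w = -144/1085*e1 - 384/1085*e2 + 1728/5425*e3 - 2304/5425*e4 the natural versor; its sandwich fixes that direction, negates (v - w)/2, and sends v to w.
Answer: -144/1085*e1 - 384/1085*e2 + 1728/5425*e3 - 2304/5425*e4


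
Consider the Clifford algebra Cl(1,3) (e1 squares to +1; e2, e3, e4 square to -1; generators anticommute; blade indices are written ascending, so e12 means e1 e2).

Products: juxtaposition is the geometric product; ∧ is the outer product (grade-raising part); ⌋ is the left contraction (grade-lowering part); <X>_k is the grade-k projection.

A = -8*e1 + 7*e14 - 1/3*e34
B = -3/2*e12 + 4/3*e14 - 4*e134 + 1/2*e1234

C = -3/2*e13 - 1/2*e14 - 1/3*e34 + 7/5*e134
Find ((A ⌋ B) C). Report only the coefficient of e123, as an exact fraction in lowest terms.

step 1: 28/3 - 4/3*e1 + 12*e2 + 28*e3 - 32/3*e4 + 1/6*e12 + 7/2*e23 + 32*e34 - 4*e234
step 2: 32/3 - 1222/15*e1 - 4/3*e2 + 50/9*e3 + 10*e4 - 7/20*e12 + 254/15*e13 - 202/15*e14 + 1/4*e23 + 5/4*e24 - 224/45*e34 + 20*e123 - 49/10*e124 + 1958/45*e134 - 127/30*e234 - 3349/180*e1234
Answer: 20


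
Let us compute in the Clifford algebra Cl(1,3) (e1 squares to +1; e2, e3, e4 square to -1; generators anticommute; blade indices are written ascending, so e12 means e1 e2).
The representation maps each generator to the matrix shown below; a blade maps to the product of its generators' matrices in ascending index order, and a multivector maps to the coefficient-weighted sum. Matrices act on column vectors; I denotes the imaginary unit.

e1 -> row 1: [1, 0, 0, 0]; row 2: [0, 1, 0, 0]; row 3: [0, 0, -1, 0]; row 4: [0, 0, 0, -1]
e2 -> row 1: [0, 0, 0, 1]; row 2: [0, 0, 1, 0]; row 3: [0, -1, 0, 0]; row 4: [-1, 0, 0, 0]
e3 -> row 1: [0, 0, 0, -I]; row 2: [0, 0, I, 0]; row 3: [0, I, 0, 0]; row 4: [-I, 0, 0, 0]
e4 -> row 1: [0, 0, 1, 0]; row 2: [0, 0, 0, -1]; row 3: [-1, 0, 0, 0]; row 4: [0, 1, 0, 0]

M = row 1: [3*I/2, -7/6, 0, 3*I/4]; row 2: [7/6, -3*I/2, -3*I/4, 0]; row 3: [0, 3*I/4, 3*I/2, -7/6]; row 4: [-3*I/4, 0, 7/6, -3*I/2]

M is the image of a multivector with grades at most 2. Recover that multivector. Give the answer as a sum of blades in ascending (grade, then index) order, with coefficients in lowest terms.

Method: the blade images are trace-orthogonal — tr(rho(e_A) rho(e_B)^-1) = 4 if A = B and 0 otherwise — and rho(e_A)^-1 = (e_A)^2 * rho(e_A) with (e_A)^2 = +1 or -1, so the coefficient of e_A in the preimage is (e_A)^2 * tr(M rho(e_A))/4.
Nonzero projections over blades of grade <= 2: e13: (e13)^2 = +1, tr(M rho(e13)) = -3, coefficient -3/4; e23: (e23)^2 = -1, tr(M rho(e23)) = 6, coefficient -3/2; e24: (e24)^2 = -1, tr(M rho(e24)) = 14/3, coefficient -7/6. Every other blade of grade <= 2 projects to 0.
Answer: -3/4*e13 - 3/2*e23 - 7/6*e24


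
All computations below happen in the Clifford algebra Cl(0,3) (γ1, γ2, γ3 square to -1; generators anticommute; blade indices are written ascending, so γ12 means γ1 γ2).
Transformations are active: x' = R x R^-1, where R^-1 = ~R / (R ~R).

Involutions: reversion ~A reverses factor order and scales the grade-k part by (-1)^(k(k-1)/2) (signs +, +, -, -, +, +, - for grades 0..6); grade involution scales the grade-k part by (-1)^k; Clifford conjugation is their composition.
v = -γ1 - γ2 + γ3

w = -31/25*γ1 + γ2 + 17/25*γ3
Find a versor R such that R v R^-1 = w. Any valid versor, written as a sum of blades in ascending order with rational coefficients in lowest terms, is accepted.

Equal squares first: v^2 = w^2 = -3. Then v + w = -56/25*γ1 + 42/25*γ3 is a versor taking v to w, provided it is invertible.
Answer: -56/25*γ1 + 42/25*γ3


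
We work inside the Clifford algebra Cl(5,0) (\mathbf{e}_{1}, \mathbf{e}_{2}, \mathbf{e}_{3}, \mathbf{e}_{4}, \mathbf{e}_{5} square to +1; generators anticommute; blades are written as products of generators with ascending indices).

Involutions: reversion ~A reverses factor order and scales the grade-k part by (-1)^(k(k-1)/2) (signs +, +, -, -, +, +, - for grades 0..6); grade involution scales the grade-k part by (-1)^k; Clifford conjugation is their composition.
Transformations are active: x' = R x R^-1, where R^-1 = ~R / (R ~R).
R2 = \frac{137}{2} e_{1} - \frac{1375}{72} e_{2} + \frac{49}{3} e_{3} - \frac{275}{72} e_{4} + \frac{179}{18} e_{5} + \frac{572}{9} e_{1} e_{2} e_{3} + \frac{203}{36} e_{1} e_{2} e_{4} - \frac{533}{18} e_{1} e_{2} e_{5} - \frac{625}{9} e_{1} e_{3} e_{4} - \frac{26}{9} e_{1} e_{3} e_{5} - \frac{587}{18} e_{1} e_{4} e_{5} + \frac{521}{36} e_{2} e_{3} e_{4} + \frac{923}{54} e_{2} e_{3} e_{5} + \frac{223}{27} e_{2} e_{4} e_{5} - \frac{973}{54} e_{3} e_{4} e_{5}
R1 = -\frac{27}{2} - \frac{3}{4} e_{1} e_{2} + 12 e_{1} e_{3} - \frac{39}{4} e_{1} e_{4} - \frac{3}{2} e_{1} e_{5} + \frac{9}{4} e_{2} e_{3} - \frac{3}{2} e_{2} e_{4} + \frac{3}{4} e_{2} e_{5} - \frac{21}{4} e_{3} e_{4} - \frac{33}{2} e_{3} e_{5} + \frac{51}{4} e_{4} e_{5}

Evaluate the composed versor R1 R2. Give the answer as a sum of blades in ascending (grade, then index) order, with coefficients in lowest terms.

Distribute over the grade parts of R1 (each basis-blade product reordered to ascending indices, repeated generators contracted through their squares):
<R1>_0 (= -\frac{27}{2}) R2 = -\frac{3699}{4} e_{1} + \frac{4125}{16} e_{2} - \frac{441}{2} e_{3} + \frac{825}{16} e_{4} - \frac{537}{4} e_{5} - 858 e_{1} e_{2} e_{3} - \frac{609}{8} e_{1} e_{2} e_{4} + \frac{1599}{4} e_{1} e_{2} e_{5} + \frac{1875}{2} e_{1} e_{3} e_{4} + 39 e_{1} e_{3} e_{5} + \frac{1761}{4} e_{1} e_{4} e_{5} - \frac{1563}{8} e_{2} e_{3} e_{4} - \frac{923}{4} e_{2} e_{3} e_{5} - \frac{223}{2} e_{2} e_{4} e_{5} + \frac{973}{4} e_{3} e_{4} e_{5}
<R1>_2 (= -\frac{3}{4} e_{1} e_{2} + 12 e_{1} e_{3} - \frac{39}{4} e_{1} e_{4} - \frac{3}{2} e_{1} e_{5} + \frac{9}{4} e_{2} e_{3} - \frac{3}{2} e_{2} e_{4} + \frac{3}{4} e_{2} e_{5} - \frac{21}{4} e_{3} e_{4} - \frac{33}{2} e_{3} e_{5} + \frac{51}{4} e_{4} e_{5}) R2 = \frac{5945}{48} e_{1} + \frac{159281}{144} e_{2} + \frac{3869}{144} e_{3} + \frac{32147}{16} e_{4} + \frac{437}{48} e_{5} + \frac{10103}{18} e_{1} e_{2} e_{3} - \frac{23321}{36} e_{1} e_{2} e_{4} + \frac{7279}{8} e_{1} e_{2} e_{5} - \frac{32867}{36} e_{1} e_{3} e_{4} - 4 e_{1} e_{3} e_{5} + \frac{6555}{4} e_{1} e_{4} e_{5} + \frac{9829}{9} e_{2} e_{3} e_{4} - \frac{13813}{72} e_{2} e_{3} e_{5} - \frac{12415}{72} e_{2} e_{4} e_{5} + \frac{6359}{18} e_{3} e_{4} e_{5} + \frac{1397}{2} e_{1} e_{2} e_{3} e_{4} e_{5}
Summing the partial products and collecting blades:
Answer: -\frac{38443}{48} e_{1} + \frac{98203}{72} e_{2} - \frac{27883}{144} e_{3} + \frac{8243}{4} e_{4} - \frac{6007}{48} e_{5} - \frac{5341}{18} e_{1} e_{2} e_{3} - \frac{52123}{72} e_{1} e_{2} e_{4} + \frac{10477}{8} e_{1} e_{2} e_{5} + \frac{883}{36} e_{1} e_{3} e_{4} + 35 e_{1} e_{3} e_{5} + 2079 e_{1} e_{4} e_{5} + \frac{64565}{72} e_{2} e_{3} e_{4} - \frac{30427}{72} e_{2} e_{3} e_{5} - \frac{20443}{72} e_{2} e_{4} e_{5} + \frac{21475}{36} e_{3} e_{4} e_{5} + \frac{1397}{2} e_{1} e_{2} e_{3} e_{4} e_{5}


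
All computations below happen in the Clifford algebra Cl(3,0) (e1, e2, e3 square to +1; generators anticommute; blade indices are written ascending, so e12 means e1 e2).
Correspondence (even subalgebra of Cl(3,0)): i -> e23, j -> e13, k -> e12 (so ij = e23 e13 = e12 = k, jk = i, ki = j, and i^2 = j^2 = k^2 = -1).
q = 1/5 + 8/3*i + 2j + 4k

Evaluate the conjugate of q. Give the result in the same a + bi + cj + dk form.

In blades: q = 1/5 + 4*e12 + 2*e13 + 8/3*e23.
Quaternion conjugation is reversion on the even subalgebra: the scalar is fixed and every grade-2 blade flips sign, giving 1/5 - 4*e12 - 2*e13 - 8/3*e23; translating back:
Answer: 1/5 - 8/3*i - 2j - 4k
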